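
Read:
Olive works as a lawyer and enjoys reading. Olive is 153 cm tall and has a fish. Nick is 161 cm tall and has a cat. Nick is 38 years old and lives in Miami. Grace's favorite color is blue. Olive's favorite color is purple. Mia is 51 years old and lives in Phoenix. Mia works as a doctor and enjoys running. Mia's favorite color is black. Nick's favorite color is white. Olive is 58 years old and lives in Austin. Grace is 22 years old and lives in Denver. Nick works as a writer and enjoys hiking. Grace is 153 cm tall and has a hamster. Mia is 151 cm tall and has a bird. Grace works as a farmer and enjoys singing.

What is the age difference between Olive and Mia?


|58 - 51| = 7

7


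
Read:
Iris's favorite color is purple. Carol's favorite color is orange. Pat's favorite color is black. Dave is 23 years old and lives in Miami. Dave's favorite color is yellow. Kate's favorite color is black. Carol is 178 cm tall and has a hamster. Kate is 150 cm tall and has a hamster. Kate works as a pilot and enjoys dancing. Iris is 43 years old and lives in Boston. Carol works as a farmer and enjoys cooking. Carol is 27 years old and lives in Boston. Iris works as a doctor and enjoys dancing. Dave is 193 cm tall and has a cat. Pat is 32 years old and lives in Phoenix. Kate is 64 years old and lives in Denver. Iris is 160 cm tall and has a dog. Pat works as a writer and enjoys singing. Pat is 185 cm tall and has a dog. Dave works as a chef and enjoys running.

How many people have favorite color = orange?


Count: 1

1


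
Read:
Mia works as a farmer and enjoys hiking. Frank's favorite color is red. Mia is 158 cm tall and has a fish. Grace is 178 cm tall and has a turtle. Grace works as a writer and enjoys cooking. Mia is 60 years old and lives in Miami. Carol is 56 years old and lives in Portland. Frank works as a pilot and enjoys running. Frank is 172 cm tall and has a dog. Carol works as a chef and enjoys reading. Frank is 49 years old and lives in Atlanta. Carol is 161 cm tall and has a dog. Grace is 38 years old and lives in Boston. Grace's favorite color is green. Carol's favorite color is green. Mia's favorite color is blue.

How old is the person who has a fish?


Person with fish is Mia, age 60

60


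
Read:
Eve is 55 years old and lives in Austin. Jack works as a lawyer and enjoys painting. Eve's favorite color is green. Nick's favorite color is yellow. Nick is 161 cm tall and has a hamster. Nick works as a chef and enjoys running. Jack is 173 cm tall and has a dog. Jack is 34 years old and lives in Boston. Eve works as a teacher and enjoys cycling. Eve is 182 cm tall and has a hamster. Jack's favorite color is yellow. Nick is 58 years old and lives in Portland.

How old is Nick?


Nick is 58 years old

58


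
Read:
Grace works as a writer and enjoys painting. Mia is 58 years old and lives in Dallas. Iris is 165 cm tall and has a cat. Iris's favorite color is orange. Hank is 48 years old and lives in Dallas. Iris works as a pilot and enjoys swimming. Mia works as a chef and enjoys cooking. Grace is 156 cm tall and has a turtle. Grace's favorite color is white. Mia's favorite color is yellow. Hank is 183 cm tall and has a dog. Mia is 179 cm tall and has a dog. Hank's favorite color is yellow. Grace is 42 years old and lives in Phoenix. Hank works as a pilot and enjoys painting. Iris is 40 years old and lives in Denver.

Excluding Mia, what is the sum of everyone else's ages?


Sum (excluding Mia): 130

130


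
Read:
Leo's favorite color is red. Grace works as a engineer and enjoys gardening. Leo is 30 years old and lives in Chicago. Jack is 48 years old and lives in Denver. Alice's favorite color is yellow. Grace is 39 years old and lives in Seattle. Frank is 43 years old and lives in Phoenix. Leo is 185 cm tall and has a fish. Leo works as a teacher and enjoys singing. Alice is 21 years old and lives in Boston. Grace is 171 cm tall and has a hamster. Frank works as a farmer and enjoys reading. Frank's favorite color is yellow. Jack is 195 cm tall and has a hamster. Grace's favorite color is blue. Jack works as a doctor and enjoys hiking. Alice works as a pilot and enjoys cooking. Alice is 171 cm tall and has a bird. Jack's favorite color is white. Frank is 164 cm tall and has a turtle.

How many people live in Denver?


Count in Denver: 1

1


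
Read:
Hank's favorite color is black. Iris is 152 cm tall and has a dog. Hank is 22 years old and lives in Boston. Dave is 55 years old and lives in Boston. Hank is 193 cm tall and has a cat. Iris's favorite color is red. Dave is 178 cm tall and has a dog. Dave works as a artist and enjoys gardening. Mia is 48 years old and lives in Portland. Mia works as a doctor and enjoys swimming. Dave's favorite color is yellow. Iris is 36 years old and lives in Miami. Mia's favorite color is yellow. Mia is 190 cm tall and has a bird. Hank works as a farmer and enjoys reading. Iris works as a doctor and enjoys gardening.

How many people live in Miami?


Count in Miami: 1

1


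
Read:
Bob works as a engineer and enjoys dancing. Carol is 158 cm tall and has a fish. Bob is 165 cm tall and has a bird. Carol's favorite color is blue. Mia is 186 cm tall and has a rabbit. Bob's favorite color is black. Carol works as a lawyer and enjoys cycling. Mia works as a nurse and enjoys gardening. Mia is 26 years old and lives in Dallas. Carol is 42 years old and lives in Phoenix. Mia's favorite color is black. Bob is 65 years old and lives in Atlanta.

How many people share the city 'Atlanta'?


Count: 1

1


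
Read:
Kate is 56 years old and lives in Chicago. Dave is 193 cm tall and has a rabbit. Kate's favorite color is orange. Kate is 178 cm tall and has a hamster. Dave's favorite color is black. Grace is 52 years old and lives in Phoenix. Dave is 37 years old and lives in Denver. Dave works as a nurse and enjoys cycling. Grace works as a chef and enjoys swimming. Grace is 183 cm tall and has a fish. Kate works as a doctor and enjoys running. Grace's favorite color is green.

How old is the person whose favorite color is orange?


Person with favorite color=orange is Kate, age 56

56


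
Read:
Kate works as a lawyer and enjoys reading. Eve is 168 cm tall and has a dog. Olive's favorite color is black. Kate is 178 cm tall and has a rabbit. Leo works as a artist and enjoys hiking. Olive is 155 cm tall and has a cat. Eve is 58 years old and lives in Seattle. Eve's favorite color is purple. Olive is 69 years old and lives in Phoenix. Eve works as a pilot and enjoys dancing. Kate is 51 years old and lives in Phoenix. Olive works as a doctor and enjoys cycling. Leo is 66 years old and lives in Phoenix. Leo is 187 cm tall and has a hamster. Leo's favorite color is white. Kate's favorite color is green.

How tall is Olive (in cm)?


Olive is 155 cm tall

155


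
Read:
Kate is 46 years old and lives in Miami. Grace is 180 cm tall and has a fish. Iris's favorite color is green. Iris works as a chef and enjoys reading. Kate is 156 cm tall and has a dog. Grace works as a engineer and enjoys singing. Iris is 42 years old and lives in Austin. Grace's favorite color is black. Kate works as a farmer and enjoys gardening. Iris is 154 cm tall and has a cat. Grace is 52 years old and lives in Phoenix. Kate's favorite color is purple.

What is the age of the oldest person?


Oldest: Grace at 52

52


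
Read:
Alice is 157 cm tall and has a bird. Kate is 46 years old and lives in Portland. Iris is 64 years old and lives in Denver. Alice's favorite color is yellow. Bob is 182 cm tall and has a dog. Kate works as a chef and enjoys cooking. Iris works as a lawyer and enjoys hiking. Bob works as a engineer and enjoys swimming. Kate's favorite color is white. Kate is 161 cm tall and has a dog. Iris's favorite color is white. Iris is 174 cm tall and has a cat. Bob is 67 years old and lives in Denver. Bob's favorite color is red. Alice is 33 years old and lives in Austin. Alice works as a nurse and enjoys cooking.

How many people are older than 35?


Filter: 3

3


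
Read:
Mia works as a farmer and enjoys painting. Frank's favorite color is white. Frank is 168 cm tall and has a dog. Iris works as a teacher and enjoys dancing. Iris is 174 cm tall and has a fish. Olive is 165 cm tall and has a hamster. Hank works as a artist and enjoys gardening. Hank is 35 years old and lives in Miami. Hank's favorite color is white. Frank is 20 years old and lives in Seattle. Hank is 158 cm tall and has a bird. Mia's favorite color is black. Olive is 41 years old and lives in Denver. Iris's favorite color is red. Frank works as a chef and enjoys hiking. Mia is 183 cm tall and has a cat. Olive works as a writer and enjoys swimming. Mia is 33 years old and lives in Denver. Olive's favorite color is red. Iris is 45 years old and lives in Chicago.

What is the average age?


Sum=174, n=5, avg=34.8

34.8


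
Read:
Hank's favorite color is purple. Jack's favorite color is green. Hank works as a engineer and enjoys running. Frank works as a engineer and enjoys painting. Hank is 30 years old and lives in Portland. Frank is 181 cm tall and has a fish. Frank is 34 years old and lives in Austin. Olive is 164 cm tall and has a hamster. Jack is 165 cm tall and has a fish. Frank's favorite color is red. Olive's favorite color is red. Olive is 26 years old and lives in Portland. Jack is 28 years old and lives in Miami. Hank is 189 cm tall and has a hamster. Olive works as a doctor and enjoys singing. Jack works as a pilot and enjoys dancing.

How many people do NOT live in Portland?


Not in Portland: 2

2


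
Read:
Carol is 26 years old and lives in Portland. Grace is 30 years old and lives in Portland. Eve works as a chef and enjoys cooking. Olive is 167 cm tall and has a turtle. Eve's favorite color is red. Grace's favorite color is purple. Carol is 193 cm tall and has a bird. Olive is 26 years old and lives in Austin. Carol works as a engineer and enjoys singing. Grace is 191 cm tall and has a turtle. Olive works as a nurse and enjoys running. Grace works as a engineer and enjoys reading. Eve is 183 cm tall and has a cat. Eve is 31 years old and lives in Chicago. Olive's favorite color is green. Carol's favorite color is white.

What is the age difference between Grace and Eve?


|30 - 31| = 1

1


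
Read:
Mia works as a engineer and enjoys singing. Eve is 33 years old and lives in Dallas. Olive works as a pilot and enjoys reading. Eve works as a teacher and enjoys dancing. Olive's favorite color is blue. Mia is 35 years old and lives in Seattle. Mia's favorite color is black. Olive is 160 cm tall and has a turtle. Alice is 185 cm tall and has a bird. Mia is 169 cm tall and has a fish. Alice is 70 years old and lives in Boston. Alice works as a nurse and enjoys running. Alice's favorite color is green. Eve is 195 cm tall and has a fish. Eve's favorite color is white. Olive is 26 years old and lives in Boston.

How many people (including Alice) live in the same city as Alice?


Alice lives in Boston. Count = 2

2


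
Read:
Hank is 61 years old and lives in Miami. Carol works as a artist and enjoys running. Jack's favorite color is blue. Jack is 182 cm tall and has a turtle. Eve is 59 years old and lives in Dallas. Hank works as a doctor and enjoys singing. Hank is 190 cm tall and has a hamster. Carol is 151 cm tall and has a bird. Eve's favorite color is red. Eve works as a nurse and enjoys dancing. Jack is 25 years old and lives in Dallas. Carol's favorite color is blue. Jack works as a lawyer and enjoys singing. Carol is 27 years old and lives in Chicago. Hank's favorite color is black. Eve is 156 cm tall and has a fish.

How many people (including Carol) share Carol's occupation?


Carol is a artist. Count = 1

1


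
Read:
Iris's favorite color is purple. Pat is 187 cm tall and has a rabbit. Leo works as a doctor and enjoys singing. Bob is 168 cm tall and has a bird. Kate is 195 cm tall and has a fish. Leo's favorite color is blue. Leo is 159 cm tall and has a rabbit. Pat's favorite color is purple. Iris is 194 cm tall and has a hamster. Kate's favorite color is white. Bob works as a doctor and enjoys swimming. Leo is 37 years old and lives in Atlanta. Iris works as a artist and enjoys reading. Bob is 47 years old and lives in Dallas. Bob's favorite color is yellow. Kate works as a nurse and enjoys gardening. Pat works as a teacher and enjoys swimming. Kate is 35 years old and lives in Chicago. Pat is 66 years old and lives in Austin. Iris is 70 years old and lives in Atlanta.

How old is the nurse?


The nurse is Kate, age 35

35


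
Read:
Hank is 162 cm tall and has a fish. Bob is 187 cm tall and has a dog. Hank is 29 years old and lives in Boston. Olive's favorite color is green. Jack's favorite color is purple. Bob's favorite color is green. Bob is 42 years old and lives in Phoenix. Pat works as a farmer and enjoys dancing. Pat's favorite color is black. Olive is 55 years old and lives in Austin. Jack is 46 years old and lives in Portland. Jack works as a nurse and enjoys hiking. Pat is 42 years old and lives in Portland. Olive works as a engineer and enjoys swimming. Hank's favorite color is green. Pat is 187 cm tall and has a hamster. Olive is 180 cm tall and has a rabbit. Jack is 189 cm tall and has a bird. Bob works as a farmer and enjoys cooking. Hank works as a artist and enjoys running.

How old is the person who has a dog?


Person with dog is Bob, age 42

42


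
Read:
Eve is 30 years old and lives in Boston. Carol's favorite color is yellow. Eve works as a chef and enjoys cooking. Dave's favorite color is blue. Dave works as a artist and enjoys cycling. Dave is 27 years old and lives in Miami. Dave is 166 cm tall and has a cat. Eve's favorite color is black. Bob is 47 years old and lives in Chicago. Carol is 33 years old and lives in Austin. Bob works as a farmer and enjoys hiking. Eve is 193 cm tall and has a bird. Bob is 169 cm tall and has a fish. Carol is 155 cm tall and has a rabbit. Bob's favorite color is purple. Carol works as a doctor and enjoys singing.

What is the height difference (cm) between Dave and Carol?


|166 - 155| = 11

11


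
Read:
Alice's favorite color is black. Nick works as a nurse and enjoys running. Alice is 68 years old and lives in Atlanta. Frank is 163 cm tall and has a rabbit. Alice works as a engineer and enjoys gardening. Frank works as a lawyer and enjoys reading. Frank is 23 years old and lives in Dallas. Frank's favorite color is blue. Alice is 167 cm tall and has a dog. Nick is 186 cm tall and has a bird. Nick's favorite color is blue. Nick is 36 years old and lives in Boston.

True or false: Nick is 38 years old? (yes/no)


Nick is actually 36. no

no


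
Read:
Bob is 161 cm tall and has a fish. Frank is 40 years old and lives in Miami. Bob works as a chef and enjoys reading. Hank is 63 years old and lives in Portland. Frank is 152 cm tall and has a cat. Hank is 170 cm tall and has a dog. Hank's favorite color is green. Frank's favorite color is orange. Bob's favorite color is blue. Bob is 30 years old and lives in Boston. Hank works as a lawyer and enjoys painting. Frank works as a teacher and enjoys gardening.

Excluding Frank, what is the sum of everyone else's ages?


Sum (excluding Frank): 93

93


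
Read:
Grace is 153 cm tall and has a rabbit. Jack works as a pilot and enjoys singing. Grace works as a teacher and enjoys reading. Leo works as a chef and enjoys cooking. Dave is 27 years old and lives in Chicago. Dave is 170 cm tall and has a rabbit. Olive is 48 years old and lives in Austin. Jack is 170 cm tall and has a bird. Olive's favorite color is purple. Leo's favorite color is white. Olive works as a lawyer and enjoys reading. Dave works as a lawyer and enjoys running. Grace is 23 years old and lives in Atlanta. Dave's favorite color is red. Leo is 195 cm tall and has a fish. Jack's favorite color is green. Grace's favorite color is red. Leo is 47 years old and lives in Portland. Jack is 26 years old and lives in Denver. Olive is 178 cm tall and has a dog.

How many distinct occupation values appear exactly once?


Unique occupation values: 3

3


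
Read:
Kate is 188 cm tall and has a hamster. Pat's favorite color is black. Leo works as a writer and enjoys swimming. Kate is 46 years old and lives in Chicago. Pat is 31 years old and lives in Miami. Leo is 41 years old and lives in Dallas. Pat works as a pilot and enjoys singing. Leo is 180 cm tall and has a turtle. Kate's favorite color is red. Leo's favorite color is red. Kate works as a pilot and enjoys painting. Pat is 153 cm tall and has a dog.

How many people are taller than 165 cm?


Taller than 165: 2

2


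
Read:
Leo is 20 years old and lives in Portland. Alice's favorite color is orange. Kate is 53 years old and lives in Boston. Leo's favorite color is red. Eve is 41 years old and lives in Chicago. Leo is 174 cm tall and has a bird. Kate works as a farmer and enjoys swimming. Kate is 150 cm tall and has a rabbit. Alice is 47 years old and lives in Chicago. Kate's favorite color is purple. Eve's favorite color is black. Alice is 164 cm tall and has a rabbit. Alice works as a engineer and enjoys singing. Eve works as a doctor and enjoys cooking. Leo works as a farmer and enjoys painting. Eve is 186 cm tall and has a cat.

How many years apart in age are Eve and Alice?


41 vs 47, diff = 6

6


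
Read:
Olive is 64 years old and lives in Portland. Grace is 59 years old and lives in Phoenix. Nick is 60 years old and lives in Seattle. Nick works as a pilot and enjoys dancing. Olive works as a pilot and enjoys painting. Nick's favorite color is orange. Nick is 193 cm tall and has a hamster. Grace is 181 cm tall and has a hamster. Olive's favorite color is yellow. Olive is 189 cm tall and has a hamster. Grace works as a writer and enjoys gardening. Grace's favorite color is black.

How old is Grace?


Grace is 59 years old

59


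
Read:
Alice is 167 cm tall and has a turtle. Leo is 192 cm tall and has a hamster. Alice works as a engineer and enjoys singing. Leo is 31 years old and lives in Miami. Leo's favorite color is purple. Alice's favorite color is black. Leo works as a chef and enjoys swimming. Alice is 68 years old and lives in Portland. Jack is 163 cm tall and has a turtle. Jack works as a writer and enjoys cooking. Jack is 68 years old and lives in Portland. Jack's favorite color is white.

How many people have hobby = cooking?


Count: 1

1


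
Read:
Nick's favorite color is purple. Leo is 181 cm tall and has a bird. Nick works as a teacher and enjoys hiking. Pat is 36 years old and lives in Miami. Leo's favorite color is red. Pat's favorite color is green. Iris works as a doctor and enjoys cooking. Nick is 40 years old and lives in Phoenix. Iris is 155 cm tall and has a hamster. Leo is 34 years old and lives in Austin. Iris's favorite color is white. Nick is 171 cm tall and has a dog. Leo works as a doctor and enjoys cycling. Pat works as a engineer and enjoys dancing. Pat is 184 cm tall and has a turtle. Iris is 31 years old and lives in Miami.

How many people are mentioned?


People: Pat, Leo, Nick, Iris. Count = 4

4


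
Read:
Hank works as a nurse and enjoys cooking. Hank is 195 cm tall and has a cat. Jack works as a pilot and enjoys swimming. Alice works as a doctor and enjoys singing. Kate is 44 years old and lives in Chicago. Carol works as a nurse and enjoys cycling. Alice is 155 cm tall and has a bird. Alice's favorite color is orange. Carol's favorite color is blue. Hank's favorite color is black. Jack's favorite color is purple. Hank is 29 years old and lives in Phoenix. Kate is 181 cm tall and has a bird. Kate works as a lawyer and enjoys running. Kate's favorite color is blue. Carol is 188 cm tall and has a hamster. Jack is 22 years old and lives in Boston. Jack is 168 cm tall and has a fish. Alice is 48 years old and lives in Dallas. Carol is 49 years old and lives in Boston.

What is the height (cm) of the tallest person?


Tallest: Hank at 195 cm

195


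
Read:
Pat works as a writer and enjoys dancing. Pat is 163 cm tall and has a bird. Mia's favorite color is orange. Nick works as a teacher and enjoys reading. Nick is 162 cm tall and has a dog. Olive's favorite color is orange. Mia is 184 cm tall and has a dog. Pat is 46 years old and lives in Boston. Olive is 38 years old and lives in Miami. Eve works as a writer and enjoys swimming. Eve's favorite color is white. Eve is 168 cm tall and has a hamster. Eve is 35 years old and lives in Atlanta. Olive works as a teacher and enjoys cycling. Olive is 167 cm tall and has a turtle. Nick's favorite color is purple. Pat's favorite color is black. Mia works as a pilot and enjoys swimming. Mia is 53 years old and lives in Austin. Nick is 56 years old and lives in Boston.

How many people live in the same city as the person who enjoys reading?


Person with hobby reading is Nick, city Boston. Count = 2

2


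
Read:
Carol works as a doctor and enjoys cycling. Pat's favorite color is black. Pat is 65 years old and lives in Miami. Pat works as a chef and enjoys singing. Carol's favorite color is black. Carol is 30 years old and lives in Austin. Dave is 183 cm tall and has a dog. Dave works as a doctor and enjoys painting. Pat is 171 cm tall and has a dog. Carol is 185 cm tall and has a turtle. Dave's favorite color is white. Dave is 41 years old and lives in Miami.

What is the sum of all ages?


41+30+65 = 136

136


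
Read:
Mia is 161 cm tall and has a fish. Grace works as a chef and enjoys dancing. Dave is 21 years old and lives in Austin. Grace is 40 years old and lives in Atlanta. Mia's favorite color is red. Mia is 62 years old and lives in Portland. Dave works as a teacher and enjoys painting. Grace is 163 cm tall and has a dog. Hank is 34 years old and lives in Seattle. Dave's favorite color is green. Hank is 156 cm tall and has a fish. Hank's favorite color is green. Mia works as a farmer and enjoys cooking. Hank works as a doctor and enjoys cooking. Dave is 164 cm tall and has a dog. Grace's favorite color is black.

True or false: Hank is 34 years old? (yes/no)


Hank is actually 34. yes

yes


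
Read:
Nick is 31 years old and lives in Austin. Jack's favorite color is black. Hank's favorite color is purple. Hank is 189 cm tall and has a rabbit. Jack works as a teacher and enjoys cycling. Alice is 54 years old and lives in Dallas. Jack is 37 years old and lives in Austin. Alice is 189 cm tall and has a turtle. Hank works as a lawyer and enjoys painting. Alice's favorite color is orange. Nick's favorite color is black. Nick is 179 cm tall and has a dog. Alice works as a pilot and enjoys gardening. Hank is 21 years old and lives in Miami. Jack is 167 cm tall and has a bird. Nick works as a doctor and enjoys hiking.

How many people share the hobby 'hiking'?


Count: 1

1


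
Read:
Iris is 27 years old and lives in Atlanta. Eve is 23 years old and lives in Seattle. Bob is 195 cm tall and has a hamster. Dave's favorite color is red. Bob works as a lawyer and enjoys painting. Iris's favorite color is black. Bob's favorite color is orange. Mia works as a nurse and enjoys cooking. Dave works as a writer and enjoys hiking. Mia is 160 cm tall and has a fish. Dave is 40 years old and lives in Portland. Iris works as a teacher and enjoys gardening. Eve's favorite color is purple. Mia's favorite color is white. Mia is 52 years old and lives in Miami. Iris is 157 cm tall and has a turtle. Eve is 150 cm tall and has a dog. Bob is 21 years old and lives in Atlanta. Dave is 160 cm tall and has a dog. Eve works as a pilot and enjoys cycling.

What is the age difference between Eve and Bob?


|23 - 21| = 2

2


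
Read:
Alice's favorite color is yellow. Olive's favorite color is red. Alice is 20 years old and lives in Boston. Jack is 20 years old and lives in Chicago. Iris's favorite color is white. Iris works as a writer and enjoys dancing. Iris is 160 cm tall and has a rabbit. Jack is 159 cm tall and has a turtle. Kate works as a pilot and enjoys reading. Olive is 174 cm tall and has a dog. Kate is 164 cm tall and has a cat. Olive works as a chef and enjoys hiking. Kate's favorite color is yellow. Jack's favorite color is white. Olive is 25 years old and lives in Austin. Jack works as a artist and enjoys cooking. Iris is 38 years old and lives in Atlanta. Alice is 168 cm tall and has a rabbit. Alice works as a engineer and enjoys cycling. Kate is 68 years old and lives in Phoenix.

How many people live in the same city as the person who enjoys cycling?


Person with hobby cycling is Alice, city Boston. Count = 1

1


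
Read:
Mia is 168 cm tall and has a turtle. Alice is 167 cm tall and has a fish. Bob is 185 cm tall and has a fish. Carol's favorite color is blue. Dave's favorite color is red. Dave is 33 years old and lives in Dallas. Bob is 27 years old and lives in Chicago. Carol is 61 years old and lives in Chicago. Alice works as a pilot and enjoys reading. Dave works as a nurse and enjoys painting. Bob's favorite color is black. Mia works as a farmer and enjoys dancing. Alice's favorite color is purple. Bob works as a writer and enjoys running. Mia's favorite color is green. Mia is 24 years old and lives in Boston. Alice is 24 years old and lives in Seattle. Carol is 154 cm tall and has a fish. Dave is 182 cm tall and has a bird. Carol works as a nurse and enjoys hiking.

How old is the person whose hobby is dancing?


Person with hobby=dancing is Mia, age 24

24


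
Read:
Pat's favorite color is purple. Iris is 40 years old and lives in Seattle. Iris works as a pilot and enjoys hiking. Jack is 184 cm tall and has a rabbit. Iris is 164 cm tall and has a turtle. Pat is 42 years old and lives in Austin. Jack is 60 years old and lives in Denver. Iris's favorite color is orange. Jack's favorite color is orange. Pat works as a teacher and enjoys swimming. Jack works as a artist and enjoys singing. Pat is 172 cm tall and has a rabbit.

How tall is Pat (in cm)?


Pat is 172 cm tall

172


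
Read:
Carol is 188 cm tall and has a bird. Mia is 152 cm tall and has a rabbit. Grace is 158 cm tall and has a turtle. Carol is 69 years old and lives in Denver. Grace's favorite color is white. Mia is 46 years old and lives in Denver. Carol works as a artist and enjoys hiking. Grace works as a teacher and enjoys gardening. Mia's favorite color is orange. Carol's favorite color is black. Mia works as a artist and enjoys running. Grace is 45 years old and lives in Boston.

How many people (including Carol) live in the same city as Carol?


Carol lives in Denver. Count = 2

2


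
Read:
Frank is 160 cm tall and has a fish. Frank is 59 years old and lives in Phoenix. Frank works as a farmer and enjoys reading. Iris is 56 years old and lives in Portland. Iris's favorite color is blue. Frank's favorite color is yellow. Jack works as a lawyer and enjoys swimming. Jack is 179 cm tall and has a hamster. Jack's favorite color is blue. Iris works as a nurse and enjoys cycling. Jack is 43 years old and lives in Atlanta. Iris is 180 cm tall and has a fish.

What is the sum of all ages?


43+59+56 = 158

158


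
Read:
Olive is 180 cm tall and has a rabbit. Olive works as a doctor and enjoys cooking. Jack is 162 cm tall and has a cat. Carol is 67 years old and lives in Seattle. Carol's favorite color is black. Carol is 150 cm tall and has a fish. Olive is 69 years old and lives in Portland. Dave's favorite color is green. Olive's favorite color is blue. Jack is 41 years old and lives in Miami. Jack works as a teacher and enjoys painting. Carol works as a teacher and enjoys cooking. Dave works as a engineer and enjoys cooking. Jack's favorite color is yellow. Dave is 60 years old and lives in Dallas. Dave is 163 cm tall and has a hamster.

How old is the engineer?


The engineer is Dave, age 60

60


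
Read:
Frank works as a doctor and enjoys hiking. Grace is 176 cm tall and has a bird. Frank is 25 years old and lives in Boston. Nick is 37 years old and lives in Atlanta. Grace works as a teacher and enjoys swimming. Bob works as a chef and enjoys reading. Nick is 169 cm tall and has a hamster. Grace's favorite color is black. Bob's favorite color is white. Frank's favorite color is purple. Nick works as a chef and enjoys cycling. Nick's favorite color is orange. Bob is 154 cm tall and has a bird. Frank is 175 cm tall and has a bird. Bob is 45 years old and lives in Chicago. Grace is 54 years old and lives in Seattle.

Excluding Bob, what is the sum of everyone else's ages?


Sum (excluding Bob): 116

116


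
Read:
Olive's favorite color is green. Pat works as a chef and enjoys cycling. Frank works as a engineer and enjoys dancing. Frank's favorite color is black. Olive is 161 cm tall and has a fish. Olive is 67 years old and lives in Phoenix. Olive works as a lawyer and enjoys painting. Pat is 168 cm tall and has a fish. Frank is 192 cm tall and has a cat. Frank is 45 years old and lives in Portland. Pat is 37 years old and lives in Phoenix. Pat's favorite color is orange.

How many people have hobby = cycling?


Count: 1

1


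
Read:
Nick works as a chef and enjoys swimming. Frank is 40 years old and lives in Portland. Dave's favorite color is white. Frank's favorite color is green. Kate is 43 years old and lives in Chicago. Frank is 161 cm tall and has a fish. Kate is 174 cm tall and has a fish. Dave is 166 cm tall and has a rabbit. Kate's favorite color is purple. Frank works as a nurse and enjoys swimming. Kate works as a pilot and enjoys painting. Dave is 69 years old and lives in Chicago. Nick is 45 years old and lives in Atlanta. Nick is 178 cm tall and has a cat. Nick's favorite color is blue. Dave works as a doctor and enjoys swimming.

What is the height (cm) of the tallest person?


Tallest: Nick at 178 cm

178


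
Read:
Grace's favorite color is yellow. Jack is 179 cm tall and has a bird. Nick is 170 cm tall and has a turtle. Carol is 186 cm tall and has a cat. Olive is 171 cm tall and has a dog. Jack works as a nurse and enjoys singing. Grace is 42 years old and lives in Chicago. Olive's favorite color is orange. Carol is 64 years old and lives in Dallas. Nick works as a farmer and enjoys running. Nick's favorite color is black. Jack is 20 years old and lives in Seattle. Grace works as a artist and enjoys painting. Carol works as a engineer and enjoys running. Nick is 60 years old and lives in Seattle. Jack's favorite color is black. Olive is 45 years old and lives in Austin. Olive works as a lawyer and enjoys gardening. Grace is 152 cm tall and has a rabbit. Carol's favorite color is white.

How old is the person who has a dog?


Person with dog is Olive, age 45

45


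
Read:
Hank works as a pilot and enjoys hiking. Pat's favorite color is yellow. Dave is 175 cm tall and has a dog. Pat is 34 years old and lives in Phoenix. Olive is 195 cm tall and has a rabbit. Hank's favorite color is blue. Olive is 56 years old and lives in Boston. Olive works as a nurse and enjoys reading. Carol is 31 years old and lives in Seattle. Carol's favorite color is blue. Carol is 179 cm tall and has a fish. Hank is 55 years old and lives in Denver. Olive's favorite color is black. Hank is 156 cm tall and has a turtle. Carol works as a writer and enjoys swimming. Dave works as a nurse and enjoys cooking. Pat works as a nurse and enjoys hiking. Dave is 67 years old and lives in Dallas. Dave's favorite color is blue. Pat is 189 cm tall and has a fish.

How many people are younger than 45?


Filter: 2

2


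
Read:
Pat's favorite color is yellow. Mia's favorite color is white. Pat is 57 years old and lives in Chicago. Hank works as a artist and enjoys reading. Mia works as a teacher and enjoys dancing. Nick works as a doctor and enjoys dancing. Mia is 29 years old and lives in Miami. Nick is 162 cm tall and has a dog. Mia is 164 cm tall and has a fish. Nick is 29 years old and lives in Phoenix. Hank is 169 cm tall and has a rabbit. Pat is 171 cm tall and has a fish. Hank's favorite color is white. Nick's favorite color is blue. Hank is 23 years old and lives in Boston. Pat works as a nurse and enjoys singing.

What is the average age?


Sum=138, n=4, avg=34.5

34.5


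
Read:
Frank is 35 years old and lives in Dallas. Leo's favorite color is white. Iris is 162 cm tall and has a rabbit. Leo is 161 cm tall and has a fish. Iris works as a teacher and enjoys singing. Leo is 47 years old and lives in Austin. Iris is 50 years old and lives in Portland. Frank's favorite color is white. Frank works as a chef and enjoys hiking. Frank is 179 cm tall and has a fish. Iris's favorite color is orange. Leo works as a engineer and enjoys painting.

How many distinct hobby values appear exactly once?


Unique hobby values: 3

3


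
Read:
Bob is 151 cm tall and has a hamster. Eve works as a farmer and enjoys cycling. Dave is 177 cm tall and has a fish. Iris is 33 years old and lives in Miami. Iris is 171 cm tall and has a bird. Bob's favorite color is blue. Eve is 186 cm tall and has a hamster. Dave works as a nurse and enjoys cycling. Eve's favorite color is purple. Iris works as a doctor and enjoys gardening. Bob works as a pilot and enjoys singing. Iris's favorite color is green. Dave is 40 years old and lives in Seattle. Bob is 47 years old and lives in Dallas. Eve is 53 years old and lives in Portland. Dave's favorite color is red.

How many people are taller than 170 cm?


Taller than 170: 3

3


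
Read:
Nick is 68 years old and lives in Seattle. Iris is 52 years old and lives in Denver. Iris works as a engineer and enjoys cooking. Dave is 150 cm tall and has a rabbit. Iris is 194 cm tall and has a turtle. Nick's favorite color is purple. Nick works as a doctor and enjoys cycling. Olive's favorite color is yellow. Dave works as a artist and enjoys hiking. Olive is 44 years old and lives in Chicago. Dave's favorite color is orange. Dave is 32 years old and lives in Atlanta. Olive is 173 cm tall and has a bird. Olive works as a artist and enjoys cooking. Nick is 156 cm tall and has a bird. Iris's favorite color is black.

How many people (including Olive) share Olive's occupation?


Olive is a artist. Count = 2

2


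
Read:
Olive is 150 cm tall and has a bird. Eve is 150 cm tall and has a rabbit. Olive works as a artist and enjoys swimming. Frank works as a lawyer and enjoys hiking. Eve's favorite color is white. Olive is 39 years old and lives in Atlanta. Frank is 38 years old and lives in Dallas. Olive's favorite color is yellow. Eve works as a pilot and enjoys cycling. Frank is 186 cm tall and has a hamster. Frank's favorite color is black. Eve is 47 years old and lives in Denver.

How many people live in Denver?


Count in Denver: 1

1


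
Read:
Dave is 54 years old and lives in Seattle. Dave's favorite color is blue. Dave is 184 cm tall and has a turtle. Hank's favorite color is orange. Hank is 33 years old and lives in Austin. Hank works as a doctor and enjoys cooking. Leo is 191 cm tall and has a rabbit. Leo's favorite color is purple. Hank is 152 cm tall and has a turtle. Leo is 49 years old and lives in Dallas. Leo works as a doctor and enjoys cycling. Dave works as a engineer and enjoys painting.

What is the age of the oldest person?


Oldest: Dave at 54

54


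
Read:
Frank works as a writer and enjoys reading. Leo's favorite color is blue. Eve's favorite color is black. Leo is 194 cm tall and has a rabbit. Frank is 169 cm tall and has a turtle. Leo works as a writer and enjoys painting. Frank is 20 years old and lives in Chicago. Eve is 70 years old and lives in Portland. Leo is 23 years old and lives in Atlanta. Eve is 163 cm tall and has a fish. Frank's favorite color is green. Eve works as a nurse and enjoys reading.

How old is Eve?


Eve is 70 years old

70


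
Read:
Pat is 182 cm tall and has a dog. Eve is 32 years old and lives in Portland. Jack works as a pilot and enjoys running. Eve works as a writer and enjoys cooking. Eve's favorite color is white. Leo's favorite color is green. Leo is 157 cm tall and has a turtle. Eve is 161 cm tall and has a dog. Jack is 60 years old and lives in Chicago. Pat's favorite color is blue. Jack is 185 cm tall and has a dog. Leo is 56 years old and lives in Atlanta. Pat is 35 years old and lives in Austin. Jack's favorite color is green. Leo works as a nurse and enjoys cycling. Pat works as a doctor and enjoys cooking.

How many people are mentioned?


People: Pat, Leo, Jack, Eve. Count = 4

4


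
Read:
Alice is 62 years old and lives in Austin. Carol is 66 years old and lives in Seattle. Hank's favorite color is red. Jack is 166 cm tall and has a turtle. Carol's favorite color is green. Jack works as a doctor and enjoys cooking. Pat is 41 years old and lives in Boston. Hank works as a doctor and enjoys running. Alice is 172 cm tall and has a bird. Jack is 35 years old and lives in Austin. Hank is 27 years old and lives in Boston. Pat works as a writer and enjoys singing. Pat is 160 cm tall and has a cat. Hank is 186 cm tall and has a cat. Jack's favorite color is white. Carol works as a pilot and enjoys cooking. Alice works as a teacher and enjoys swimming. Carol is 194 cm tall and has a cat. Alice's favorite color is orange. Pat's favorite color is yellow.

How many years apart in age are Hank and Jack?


27 vs 35, diff = 8

8


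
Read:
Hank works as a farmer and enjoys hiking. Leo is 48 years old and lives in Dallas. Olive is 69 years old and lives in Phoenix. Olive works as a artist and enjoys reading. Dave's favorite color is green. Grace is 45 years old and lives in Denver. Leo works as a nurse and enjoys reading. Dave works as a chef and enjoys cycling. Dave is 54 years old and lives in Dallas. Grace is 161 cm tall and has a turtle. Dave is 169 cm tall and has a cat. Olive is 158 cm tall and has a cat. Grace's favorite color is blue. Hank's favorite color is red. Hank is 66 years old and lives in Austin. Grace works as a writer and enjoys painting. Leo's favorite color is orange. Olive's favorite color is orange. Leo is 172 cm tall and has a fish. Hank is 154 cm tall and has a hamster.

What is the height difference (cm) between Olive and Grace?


|158 - 161| = 3

3


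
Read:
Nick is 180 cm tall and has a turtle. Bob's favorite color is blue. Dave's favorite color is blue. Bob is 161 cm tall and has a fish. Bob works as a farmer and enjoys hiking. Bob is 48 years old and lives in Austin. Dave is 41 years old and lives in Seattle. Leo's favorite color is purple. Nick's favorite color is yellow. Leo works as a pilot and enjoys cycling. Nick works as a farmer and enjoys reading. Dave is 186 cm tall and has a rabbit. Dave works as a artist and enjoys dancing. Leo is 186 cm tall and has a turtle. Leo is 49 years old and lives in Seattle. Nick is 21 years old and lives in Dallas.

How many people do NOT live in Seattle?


Not in Seattle: 2

2


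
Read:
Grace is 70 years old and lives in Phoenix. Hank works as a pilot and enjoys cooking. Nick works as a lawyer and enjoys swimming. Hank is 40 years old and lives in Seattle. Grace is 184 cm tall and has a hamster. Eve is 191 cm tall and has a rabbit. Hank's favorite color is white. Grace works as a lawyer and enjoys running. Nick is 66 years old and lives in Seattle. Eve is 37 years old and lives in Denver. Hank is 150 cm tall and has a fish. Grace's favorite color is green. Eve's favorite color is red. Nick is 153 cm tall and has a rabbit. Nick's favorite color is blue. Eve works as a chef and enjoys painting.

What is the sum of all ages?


70+37+40+66 = 213

213


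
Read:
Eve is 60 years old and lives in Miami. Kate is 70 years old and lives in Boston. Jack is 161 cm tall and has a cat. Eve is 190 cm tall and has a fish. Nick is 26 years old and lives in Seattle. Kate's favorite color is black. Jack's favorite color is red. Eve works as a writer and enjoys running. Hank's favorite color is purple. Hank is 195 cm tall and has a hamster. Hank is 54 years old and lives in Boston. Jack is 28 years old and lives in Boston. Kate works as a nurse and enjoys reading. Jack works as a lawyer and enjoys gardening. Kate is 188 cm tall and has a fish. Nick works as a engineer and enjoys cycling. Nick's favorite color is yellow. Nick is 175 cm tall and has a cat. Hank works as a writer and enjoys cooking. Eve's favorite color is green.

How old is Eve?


Eve is 60 years old

60
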